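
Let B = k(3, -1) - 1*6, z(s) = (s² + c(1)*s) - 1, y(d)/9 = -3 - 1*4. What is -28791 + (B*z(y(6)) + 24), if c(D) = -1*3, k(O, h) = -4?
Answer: -70337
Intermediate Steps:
y(d) = -63 (y(d) = 9*(-3 - 1*4) = 9*(-3 - 4) = 9*(-7) = -63)
c(D) = -3
z(s) = -1 + s² - 3*s (z(s) = (s² - 3*s) - 1 = -1 + s² - 3*s)
B = -10 (B = -4 - 1*6 = -4 - 6 = -10)
-28791 + (B*z(y(6)) + 24) = -28791 + (-10*(-1 + (-63)² - 3*(-63)) + 24) = -28791 + (-10*(-1 + 3969 + 189) + 24) = -28791 + (-10*4157 + 24) = -28791 + (-41570 + 24) = -28791 - 41546 = -70337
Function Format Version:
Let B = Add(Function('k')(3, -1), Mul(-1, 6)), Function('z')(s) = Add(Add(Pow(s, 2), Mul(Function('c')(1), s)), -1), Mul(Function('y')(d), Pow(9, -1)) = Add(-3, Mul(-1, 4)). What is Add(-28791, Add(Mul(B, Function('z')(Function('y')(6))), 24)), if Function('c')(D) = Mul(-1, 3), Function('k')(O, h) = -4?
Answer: -70337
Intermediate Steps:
Function('y')(d) = -63 (Function('y')(d) = Mul(9, Add(-3, Mul(-1, 4))) = Mul(9, Add(-3, -4)) = Mul(9, -7) = -63)
Function('c')(D) = -3
Function('z')(s) = Add(-1, Pow(s, 2), Mul(-3, s)) (Function('z')(s) = Add(Add(Pow(s, 2), Mul(-3, s)), -1) = Add(-1, Pow(s, 2), Mul(-3, s)))
B = -10 (B = Add(-4, Mul(-1, 6)) = Add(-4, -6) = -10)
Add(-28791, Add(Mul(B, Function('z')(Function('y')(6))), 24)) = Add(-28791, Add(Mul(-10, Add(-1, Pow(-63, 2), Mul(-3, -63))), 24)) = Add(-28791, Add(Mul(-10, Add(-1, 3969, 189)), 24)) = Add(-28791, Add(Mul(-10, 4157), 24)) = Add(-28791, Add(-41570, 24)) = Add(-28791, -41546) = -70337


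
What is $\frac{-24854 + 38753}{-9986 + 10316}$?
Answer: $\frac{4633}{110} \approx 42.118$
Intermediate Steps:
$\frac{-24854 + 38753}{-9986 + 10316} = \frac{13899}{330} = 13899 \cdot \frac{1}{330} = \frac{4633}{110}$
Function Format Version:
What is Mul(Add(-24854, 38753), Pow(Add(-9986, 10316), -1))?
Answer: Rational(4633, 110) ≈ 42.118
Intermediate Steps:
Mul(Add(-24854, 38753), Pow(Add(-9986, 10316), -1)) = Mul(13899, Pow(330, -1)) = Mul(13899, Rational(1, 330)) = Rational(4633, 110)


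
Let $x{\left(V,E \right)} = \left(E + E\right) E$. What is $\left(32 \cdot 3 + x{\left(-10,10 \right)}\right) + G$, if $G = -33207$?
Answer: $-32911$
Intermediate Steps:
$x{\left(V,E \right)} = 2 E^{2}$ ($x{\left(V,E \right)} = 2 E E = 2 E^{2}$)
$\left(32 \cdot 3 + x{\left(-10,10 \right)}\right) + G = \left(32 \cdot 3 + 2 \cdot 10^{2}\right) - 33207 = \left(96 + 2 \cdot 100\right) - 33207 = \left(96 + 200\right) - 33207 = 296 - 33207 = -32911$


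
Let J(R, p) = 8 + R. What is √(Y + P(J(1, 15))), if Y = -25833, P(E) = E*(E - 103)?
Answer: I*√26679 ≈ 163.34*I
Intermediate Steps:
P(E) = E*(-103 + E)
√(Y + P(J(1, 15))) = √(-25833 + (8 + 1)*(-103 + (8 + 1))) = √(-25833 + 9*(-103 + 9)) = √(-25833 + 9*(-94)) = √(-25833 - 846) = √(-26679) = I*√26679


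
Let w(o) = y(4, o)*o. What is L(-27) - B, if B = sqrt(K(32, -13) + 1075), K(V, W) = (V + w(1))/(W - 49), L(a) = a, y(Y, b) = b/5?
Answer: -27 - sqrt(103257590)/310 ≈ -59.779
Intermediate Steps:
y(Y, b) = b/5 (y(Y, b) = b*(1/5) = b/5)
w(o) = o**2/5 (w(o) = (o/5)*o = o**2/5)
K(V, W) = (1/5 + V)/(-49 + W) (K(V, W) = (V + (1/5)*1**2)/(W - 49) = (V + (1/5)*1)/(-49 + W) = (V + 1/5)/(-49 + W) = (1/5 + V)/(-49 + W))
B = sqrt(103257590)/310 (B = sqrt((1/5 + 32)/(-49 - 13) + 1075) = sqrt((161/5)/(-62) + 1075) = sqrt(-1/62*161/5 + 1075) = sqrt(-161/310 + 1075) = sqrt(333089/310) = sqrt(103257590)/310 ≈ 32.779)
L(-27) - B = -27 - sqrt(103257590)/310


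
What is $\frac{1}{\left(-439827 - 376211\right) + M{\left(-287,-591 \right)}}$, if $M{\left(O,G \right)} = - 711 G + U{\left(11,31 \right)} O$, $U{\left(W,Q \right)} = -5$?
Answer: $- \frac{1}{394402} \approx -2.5355 \cdot 10^{-6}$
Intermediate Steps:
$M{\left(O,G \right)} = - 711 G - 5 O$
$\frac{1}{\left(-439827 - 376211\right) + M{\left(-287,-591 \right)}} = \frac{1}{\left(-439827 - 376211\right) - -421636} = \frac{1}{-816038 + \left(420201 + 1435\right)} = \frac{1}{-816038 + 421636} = \frac{1}{-394402} = - \frac{1}{394402}$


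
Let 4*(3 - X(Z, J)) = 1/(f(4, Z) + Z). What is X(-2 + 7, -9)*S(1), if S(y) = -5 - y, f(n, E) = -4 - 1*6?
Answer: -183/10 ≈ -18.300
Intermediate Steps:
f(n, E) = -10 (f(n, E) = -4 - 6 = -10)
X(Z, J) = 3 - 1/(4*(-10 + Z))
X(-2 + 7, -9)*S(1) = ((-121 + 12*(-2 + 7))/(4*(-10 + (-2 + 7))))*(-5 - 1*1) = ((-121 + 12*5)/(4*(-10 + 5)))*(-5 - 1) = ((¼)*(-121 + 60)/(-5))*(-6) = ((¼)*(-⅕)*(-61))*(-6) = (61/20)*(-6) = -183/10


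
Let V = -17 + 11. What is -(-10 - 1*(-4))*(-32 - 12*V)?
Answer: 240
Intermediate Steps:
V = -6
-(-10 - 1*(-4))*(-32 - 12*V) = -(-10 - 1*(-4))*(-32 - 12*(-6)) = -(-10 + 4)*(-32 + 72) = -(-6)*40 = -1*(-240) = 240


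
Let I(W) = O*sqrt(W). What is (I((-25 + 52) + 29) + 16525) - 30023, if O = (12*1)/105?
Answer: -13498 + 8*sqrt(14)/35 ≈ -13497.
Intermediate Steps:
O = 4/35 (O = 12*(1/105) = 4/35 ≈ 0.11429)
I(W) = 4*sqrt(W)/35
(I((-25 + 52) + 29) + 16525) - 30023 = (4*sqrt((-25 + 52) + 29)/35 + 16525) - 30023 = (4*sqrt(27 + 29)/35 + 16525) - 30023 = (4*sqrt(56)/35 + 16525) - 30023 = (4*(2*sqrt(14))/35 + 16525) - 30023 = (8*sqrt(14)/35 + 16525) - 30023 = (16525 + 8*sqrt(14)/35) - 30023 = -13498 + 8*sqrt(14)/35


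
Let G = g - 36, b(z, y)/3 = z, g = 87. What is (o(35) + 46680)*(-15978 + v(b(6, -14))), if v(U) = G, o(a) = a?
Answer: -744029805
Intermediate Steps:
b(z, y) = 3*z
G = 51 (G = 87 - 36 = 51)
v(U) = 51
(o(35) + 46680)*(-15978 + v(b(6, -14))) = (35 + 46680)*(-15978 + 51) = 46715*(-15927) = -744029805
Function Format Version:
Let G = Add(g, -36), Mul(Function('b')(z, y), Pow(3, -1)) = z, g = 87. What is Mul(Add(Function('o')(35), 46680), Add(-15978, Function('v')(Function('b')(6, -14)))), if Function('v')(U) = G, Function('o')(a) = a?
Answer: -744029805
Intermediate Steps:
Function('b')(z, y) = Mul(3, z)
G = 51 (G = Add(87, -36) = 51)
Function('v')(U) = 51
Mul(Add(Function('o')(35), 46680), Add(-15978, Function('v')(Function('b')(6, -14)))) = Mul(Add(35, 46680), Add(-15978, 51)) = Mul(46715, -15927) = -744029805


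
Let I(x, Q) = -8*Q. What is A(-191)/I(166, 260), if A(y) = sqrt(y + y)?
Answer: -I*sqrt(382)/2080 ≈ -0.0093966*I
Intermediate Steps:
A(y) = sqrt(2)*sqrt(y) (A(y) = sqrt(2*y) = sqrt(2)*sqrt(y))
A(-191)/I(166, 260) = (sqrt(2)*sqrt(-191))/((-8*260)) = (sqrt(2)*(I*sqrt(191)))/(-2080) = (I*sqrt(382))*(-1/2080) = -I*sqrt(382)/2080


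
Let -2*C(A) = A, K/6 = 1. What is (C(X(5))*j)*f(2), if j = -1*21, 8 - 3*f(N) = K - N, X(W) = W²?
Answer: 350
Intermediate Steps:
K = 6 (K = 6*1 = 6)
C(A) = -A/2
f(N) = ⅔ + N/3 (f(N) = 8/3 - (6 - N)/3 = 8/3 + (-2 + N/3) = ⅔ + N/3)
j = -21
(C(X(5))*j)*f(2) = (-½*5²*(-21))*(⅔ + (⅓)*2) = (-½*25*(-21))*(⅔ + ⅔) = -25/2*(-21)*(4/3) = (525/2)*(4/3) = 350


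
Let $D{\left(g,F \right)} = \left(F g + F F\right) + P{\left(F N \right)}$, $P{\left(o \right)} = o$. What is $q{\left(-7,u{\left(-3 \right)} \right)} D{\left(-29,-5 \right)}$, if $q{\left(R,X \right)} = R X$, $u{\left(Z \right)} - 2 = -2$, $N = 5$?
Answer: $0$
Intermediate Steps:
$u{\left(Z \right)} = 0$ ($u{\left(Z \right)} = 2 - 2 = 0$)
$D{\left(g,F \right)} = F^{2} + 5 F + F g$ ($D{\left(g,F \right)} = \left(F g + F F\right) + F 5 = \left(F g + F^{2}\right) + 5 F = \left(F^{2} + F g\right) + 5 F = F^{2} + 5 F + F g$)
$q{\left(-7,u{\left(-3 \right)} \right)} D{\left(-29,-5 \right)} = \left(-7\right) 0 \left(- 5 \left(5 - 5 - 29\right)\right) = 0 \left(\left(-5\right) \left(-29\right)\right) = 0 \cdot 145 = 0$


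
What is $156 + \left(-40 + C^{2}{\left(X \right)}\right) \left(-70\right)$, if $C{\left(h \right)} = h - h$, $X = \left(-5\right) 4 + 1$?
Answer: $2956$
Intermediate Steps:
$X = -19$ ($X = -20 + 1 = -19$)
$C{\left(h \right)} = 0$
$156 + \left(-40 + C^{2}{\left(X \right)}\right) \left(-70\right) = 156 + \left(-40 + 0^{2}\right) \left(-70\right) = 156 + \left(-40 + 0\right) \left(-70\right) = 156 - -2800 = 156 + 2800 = 2956$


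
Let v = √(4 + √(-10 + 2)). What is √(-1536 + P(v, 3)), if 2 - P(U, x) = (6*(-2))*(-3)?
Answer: I*√1570 ≈ 39.623*I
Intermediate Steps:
v = √(4 + 2*I*√2) (v = √(4 + √(-8)) = √(4 + 2*I*√2) ≈ 2.1094 + 0.67044*I)
P(U, x) = -34 (P(U, x) = 2 - 6*(-2)*(-3) = 2 - (-12)*(-3) = 2 - 1*36 = 2 - 36 = -34)
√(-1536 + P(v, 3)) = √(-1536 - 34) = √(-1570) = I*√1570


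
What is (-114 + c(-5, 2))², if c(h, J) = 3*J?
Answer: 11664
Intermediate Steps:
(-114 + c(-5, 2))² = (-114 + 3*2)² = (-114 + 6)² = (-108)² = 11664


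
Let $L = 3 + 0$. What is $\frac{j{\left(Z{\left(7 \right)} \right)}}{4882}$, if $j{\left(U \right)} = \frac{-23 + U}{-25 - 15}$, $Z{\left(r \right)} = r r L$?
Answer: $- \frac{31}{48820} \approx -0.00063499$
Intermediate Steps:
$L = 3$
$Z{\left(r \right)} = 3 r^{2}$ ($Z{\left(r \right)} = r r 3 = r^{2} \cdot 3 = 3 r^{2}$)
$j{\left(U \right)} = \frac{23}{40} - \frac{U}{40}$ ($j{\left(U \right)} = \frac{-23 + U}{-40} = \left(-23 + U\right) \left(- \frac{1}{40}\right) = \frac{23}{40} - \frac{U}{40}$)
$\frac{j{\left(Z{\left(7 \right)} \right)}}{4882} = \frac{\frac{23}{40} - \frac{3 \cdot 7^{2}}{40}}{4882} = \left(\frac{23}{40} - \frac{3 \cdot 49}{40}\right) \frac{1}{4882} = \left(\frac{23}{40} - \frac{147}{40}\right) \frac{1}{4882} = \left(- \frac{31}{10}\right) \frac{1}{4882} = - \frac{31}{48820}$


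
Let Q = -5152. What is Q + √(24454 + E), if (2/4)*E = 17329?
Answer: -5152 + 6*√1642 ≈ -4908.9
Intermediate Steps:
E = 34658 (E = 2*17329 = 34658)
Q + √(24454 + E) = -5152 + √(24454 + 34658) = -5152 + √59112 = -5152 + 6*√1642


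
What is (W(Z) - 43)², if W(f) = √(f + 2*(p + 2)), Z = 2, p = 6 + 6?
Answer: (43 - √30)² ≈ 1408.0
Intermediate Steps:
p = 12
W(f) = √(28 + f) (W(f) = √(f + 2*(12 + 2)) = √(f + 2*14) = √(f + 28) = √(28 + f))
(W(Z) - 43)² = (√(28 + 2) - 43)² = (√30 - 43)² = (-43 + √30)²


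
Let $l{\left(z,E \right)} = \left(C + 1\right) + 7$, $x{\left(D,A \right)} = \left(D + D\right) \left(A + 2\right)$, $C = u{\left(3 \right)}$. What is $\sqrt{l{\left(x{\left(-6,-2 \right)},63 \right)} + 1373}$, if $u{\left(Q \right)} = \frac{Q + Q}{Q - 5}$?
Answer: $\sqrt{1378} \approx 37.121$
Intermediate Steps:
$u{\left(Q \right)} = \frac{2 Q}{-5 + Q}$
$C = -3$ ($C = 2 \cdot 3 \frac{1}{-5 + 3} = 2 \cdot 3 \frac{1}{-2} = 2 \cdot 3 \left(- \frac{1}{2}\right) = -3$)
$x{\left(D,A \right)} = 2 D \left(2 + A\right)$
$l{\left(z,E \right)} = 5$ ($l{\left(z,E \right)} = \left(-3 + 1\right) + 7 = -2 + 7 = 5$)
$\sqrt{l{\left(x{\left(-6,-2 \right)},63 \right)} + 1373} = \sqrt{5 + 1373} = \sqrt{1378}$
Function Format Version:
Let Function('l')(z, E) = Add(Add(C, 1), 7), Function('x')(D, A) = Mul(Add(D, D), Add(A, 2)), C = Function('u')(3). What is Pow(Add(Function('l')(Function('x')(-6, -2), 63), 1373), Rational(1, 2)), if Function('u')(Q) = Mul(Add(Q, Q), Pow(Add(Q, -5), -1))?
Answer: Pow(1378, Rational(1, 2)) ≈ 37.121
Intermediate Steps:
Function('u')(Q) = Mul(2, Q, Pow(Add(-5, Q), -1)) (Function('u')(Q) = Mul(Mul(2, Q), Pow(Add(-5, Q), -1)) = Mul(2, Q, Pow(Add(-5, Q), -1)))
C = -3 (C = Mul(2, 3, Pow(Add(-5, 3), -1)) = Mul(2, 3, Pow(-2, -1)) = Mul(2, 3, Rational(-1, 2)) = -3)
Function('x')(D, A) = Mul(2, D, Add(2, A)) (Function('x')(D, A) = Mul(Mul(2, D), Add(2, A)) = Mul(2, D, Add(2, A)))
Function('l')(z, E) = 5 (Function('l')(z, E) = Add(Add(-3, 1), 7) = Add(-2, 7) = 5)
Pow(Add(Function('l')(Function('x')(-6, -2), 63), 1373), Rational(1, 2)) = Pow(Add(5, 1373), Rational(1, 2)) = Pow(1378, Rational(1, 2))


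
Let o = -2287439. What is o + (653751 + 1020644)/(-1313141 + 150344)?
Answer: -2659828881278/1162797 ≈ -2.2874e+6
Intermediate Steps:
o + (653751 + 1020644)/(-1313141 + 150344) = -2287439 + (653751 + 1020644)/(-1313141 + 150344) = -2287439 + 1674395/(-1162797) = -2287439 + 1674395*(-1/1162797) = -2287439 - 1674395/1162797 = -2659828881278/1162797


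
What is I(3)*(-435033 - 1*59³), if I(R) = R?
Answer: -1921236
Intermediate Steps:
I(3)*(-435033 - 1*59³) = 3*(-435033 - 1*59³) = 3*(-435033 - 1*205379) = 3*(-435033 - 205379) = 3*(-640412) = -1921236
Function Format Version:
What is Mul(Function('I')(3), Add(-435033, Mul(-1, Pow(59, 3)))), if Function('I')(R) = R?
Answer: -1921236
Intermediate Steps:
Mul(Function('I')(3), Add(-435033, Mul(-1, Pow(59, 3)))) = Mul(3, Add(-435033, Mul(-1, Pow(59, 3)))) = Mul(3, Add(-435033, Mul(-1, 205379))) = Mul(3, Add(-435033, -205379)) = Mul(3, -640412) = -1921236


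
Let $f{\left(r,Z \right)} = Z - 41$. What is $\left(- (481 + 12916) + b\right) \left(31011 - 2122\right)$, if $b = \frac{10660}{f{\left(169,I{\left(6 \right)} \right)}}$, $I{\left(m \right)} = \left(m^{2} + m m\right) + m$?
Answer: $- \frac{14012002781}{37} \approx -3.787 \cdot 10^{8}$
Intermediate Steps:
$I{\left(m \right)} = m + 2 m^{2}$ ($I{\left(m \right)} = \left(m^{2} + m^{2}\right) + m = 2 m^{2} + m = m + 2 m^{2}$)
$f{\left(r,Z \right)} = -41 + Z$ ($f{\left(r,Z \right)} = Z - 41 = -41 + Z$)
$b = \frac{10660}{37}$ ($b = \frac{10660}{-41 + 6 \left(1 + 2 \cdot 6\right)} = \frac{10660}{-41 + 6 \left(1 + 12\right)} = \frac{10660}{-41 + 6 \cdot 13} = \frac{10660}{-41 + 78} = \frac{10660}{37} \approx 288.11$)
$\left(- (481 + 12916) + b\right) \left(31011 - 2122\right) = \left(- (481 + 12916) + \frac{10660}{37}\right) \left(31011 - 2122\right) = \left(\left(-1\right) 13397 + \frac{10660}{37}\right) 28889 = \left(-13397 + \frac{10660}{37}\right) 28889 = \left(- \frac{485029}{37}\right) 28889 = - \frac{14012002781}{37}$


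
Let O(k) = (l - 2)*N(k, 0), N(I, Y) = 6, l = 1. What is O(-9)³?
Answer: -216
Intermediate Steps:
O(k) = -6 (O(k) = (1 - 2)*6 = -1*6 = -6)
O(-9)³ = (-6)³ = -216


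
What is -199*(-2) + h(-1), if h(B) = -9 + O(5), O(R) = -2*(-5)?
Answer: 399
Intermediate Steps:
O(R) = 10
h(B) = 1 (h(B) = -9 + 10 = 1)
-199*(-2) + h(-1) = -199*(-2) + 1 = 398 + 1 = 399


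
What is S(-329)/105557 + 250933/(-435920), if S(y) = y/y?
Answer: -26487298761/46014407440 ≈ -0.57563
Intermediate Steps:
S(y) = 1
S(-329)/105557 + 250933/(-435920) = 1/105557 + 250933/(-435920) = 1*(1/105557) + 250933*(-1/435920) = 1/105557 - 250933/435920 = -26487298761/46014407440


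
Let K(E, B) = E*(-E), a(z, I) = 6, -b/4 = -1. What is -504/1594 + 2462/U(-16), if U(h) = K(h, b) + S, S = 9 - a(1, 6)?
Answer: -2025970/201641 ≈ -10.047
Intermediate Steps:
b = 4 (b = -4*(-1) = 4)
K(E, B) = -E²
S = 3 (S = 9 - 1*6 = 9 - 6 = 3)
U(h) = 3 - h² (U(h) = -h² + 3 = 3 - h²)
-504/1594 + 2462/U(-16) = -504/1594 + 2462/(3 - 1*(-16)²) = -504*1/1594 + 2462/(3 - 1*256) = -252/797 + 2462/(3 - 256) = -252/797 + 2462/(-253) = -252/797 + 2462*(-1/253) = -252/797 - 2462/253 = -2025970/201641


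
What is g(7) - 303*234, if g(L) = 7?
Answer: -70895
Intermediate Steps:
g(7) - 303*234 = 7 - 303*234 = 7 - 70902 = -70895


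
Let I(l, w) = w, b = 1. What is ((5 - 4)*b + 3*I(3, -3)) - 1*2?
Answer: -10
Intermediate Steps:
((5 - 4)*b + 3*I(3, -3)) - 1*2 = ((5 - 4)*1 + 3*(-3)) - 1*2 = (1*1 - 9) - 2 = (1 - 9) - 2 = -8 - 2 = -10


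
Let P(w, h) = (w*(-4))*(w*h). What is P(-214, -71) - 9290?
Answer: 12996774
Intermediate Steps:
P(w, h) = -4*h*w² (P(w, h) = (-4*w)*(h*w) = -4*h*w²)
P(-214, -71) - 9290 = -4*(-71)*(-214)² - 9290 = -4*(-71)*45796 - 9290 = 13006064 - 9290 = 12996774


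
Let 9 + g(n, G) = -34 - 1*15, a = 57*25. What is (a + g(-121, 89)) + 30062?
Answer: 31429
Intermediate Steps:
a = 1425
g(n, G) = -58 (g(n, G) = -9 + (-34 - 1*15) = -9 + (-34 - 15) = -9 - 49 = -58)
(a + g(-121, 89)) + 30062 = (1425 - 58) + 30062 = 1367 + 30062 = 31429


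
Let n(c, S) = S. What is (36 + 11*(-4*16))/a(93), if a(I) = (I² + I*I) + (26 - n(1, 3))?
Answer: -668/17321 ≈ -0.038566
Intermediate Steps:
a(I) = 23 + 2*I² (a(I) = (I² + I*I) + (26 - 1*3) = (I² + I²) + (26 - 3) = 2*I² + 23 = 23 + 2*I²)
(36 + 11*(-4*16))/a(93) = (36 + 11*(-4*16))/(23 + 2*93²) = (36 + 11*(-64))/(23 + 2*8649) = (36 - 704)/(23 + 17298) = -668/17321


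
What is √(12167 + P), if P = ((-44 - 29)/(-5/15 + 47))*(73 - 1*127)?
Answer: √60032210/70 ≈ 110.69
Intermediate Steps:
P = 5913/70 (P = (-73/(-5*1/15 + 47))*(73 - 127) = -73/(-⅓ + 47)*(-54) = -73/140/3*(-54) = -73*3/140*(-54) = -219/140*(-54) = 5913/70 ≈ 84.471)
√(12167 + P) = √(12167 + 5913/70) = √(857603/70) = √60032210/70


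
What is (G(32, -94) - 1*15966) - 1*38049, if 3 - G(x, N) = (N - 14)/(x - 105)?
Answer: -3942984/73 ≈ -54014.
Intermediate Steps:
G(x, N) = 3 - (-14 + N)/(-105 + x) (G(x, N) = 3 - (N - 14)/(x - 105) = 3 - (-14 + N)/(-105 + x))
(G(32, -94) - 1*15966) - 1*38049 = ((-301 - 1*(-94) + 3*32)/(-105 + 32) - 1*15966) - 1*38049 = ((-301 + 94 + 96)/(-73) - 15966) - 38049 = (-1/73*(-111) - 15966) - 38049 = (111/73 - 15966) - 38049 = -1165407/73 - 38049 = -3942984/73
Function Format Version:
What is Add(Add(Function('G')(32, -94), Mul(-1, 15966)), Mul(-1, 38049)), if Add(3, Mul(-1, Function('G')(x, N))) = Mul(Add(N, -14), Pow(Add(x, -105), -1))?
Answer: Rational(-3942984, 73) ≈ -54014.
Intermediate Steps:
Function('G')(x, N) = Add(3, Mul(-1, Pow(Add(-105, x), -1), Add(-14, N))) (Function('G')(x, N) = Add(3, Mul(-1, Mul(Add(N, -14), Pow(Add(x, -105), -1)))) = Add(3, Mul(-1, Mul(Add(-14, N), Pow(Add(-105, x), -1)))) = Add(3, Mul(-1, Mul(Pow(Add(-105, x), -1), Add(-14, N)))) = Add(3, Mul(-1, Pow(Add(-105, x), -1), Add(-14, N))))
Add(Add(Function('G')(32, -94), Mul(-1, 15966)), Mul(-1, 38049)) = Add(Add(Mul(Pow(Add(-105, 32), -1), Add(-301, Mul(-1, -94), Mul(3, 32))), Mul(-1, 15966)), Mul(-1, 38049)) = Add(Add(Mul(Pow(-73, -1), Add(-301, 94, 96)), -15966), -38049) = Add(Add(Mul(Rational(-1, 73), -111), -15966), -38049) = Add(Add(Rational(111, 73), -15966), -38049) = Add(Rational(-1165407, 73), -38049) = Rational(-3942984, 73)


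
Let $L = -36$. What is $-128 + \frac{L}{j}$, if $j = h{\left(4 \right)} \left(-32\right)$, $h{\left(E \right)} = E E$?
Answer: $- \frac{16375}{128} \approx -127.93$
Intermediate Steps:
$h{\left(E \right)} = E^{2}$
$j = -512$ ($j = 4^{2} \left(-32\right) = 16 \left(-32\right) = -512$)
$-128 + \frac{L}{j} = -128 + \frac{1}{-512} \left(-36\right) = -128 - - \frac{9}{128} = -128 + \frac{9}{128} = - \frac{16375}{128}$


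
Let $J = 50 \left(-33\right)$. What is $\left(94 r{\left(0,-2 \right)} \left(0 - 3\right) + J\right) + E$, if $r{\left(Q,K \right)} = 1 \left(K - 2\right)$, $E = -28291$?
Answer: $-28813$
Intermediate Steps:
$r{\left(Q,K \right)} = -2 + K$ ($r{\left(Q,K \right)} = 1 \left(-2 + K\right) = -2 + K$)
$J = -1650$
$\left(94 r{\left(0,-2 \right)} \left(0 - 3\right) + J\right) + E = \left(94 \left(-2 - 2\right) \left(0 - 3\right) - 1650\right) - 28291 = \left(94 \left(\left(-4\right) \left(-3\right)\right) - 1650\right) - 28291 = \left(94 \cdot 12 - 1650\right) - 28291 = \left(1128 - 1650\right) - 28291 = -522 - 28291 = -28813$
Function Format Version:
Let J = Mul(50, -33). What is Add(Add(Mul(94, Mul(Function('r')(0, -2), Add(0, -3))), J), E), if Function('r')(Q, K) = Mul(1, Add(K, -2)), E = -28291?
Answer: -28813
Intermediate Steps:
Function('r')(Q, K) = Add(-2, K) (Function('r')(Q, K) = Mul(1, Add(-2, K)) = Add(-2, K))
J = -1650
Add(Add(Mul(94, Mul(Function('r')(0, -2), Add(0, -3))), J), E) = Add(Add(Mul(94, Mul(Add(-2, -2), Add(0, -3))), -1650), -28291) = Add(Add(Mul(94, Mul(-4, -3)), -1650), -28291) = Add(Add(Mul(94, 12), -1650), -28291) = Add(Add(1128, -1650), -28291) = Add(-522, -28291) = -28813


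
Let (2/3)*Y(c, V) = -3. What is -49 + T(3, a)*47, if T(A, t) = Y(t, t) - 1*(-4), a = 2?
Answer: -145/2 ≈ -72.500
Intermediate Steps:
Y(c, V) = -9/2 (Y(c, V) = (3/2)*(-3) = -9/2)
T(A, t) = -½ (T(A, t) = -9/2 - 1*(-4) = -9/2 + 4 = -½)
-49 + T(3, a)*47 = -49 - ½*47 = -49 - 47/2 = -145/2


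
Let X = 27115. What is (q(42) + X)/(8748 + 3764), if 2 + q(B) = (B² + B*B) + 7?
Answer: 3831/1564 ≈ 2.4495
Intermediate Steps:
q(B) = 5 + 2*B² (q(B) = -2 + ((B² + B*B) + 7) = -2 + ((B² + B²) + 7) = -2 + (2*B² + 7) = -2 + (7 + 2*B²) = 5 + 2*B²)
(q(42) + X)/(8748 + 3764) = ((5 + 2*42²) + 27115)/(8748 + 3764) = ((5 + 2*1764) + 27115)/12512 = ((5 + 3528) + 27115)*(1/12512) = (3533 + 27115)*(1/12512) = 30648*(1/12512) = 3831/1564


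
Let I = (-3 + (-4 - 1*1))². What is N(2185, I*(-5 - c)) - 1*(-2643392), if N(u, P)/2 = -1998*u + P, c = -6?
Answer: -6087740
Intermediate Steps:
I = 64 (I = (-3 + (-4 - 1))² = (-3 - 5)² = (-8)² = 64)
N(u, P) = -3996*u + 2*P (N(u, P) = 2*(-1998*u + P) = 2*(P - 1998*u) = -3996*u + 2*P)
N(2185, I*(-5 - c)) - 1*(-2643392) = (-3996*2185 + 2*(64*(-5 - 1*(-6)))) - 1*(-2643392) = (-8731260 + 2*(64*(-5 + 6))) + 2643392 = (-8731260 + 2*(64*1)) + 2643392 = (-8731260 + 2*64) + 2643392 = (-8731260 + 128) + 2643392 = -8731132 + 2643392 = -6087740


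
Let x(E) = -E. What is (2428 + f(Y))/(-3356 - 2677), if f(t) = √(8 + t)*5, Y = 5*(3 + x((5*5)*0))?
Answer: -2428/6033 - 5*√23/6033 ≈ -0.40643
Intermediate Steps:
Y = 15 (Y = 5*(3 - 5*5*0) = 5*(3 - 25*0) = 5*(3 - 1*0) = 5*(3 + 0) = 5*3 = 15)
f(t) = 5*√(8 + t)
(2428 + f(Y))/(-3356 - 2677) = (2428 + 5*√(8 + 15))/(-3356 - 2677) = (2428 + 5*√23)/(-6033) = (2428 + 5*√23)*(-1/6033) = -2428/6033 - 5*√23/6033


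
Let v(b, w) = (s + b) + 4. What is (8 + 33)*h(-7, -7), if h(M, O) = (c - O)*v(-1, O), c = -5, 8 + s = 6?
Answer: 82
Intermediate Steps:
s = -2 (s = -8 + 6 = -2)
v(b, w) = 2 + b (v(b, w) = (-2 + b) + 4 = 2 + b)
h(M, O) = -5 - O (h(M, O) = (-5 - O)*(2 - 1) = (-5 - O)*1 = -5 - O)
(8 + 33)*h(-7, -7) = (8 + 33)*(-5 - 1*(-7)) = 41*(-5 + 7) = 41*2 = 82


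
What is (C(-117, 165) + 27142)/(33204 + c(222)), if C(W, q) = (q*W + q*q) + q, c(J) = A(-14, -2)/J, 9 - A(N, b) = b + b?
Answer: 7820394/7371301 ≈ 1.0609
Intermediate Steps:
A(N, b) = 9 - 2*b (A(N, b) = 9 - (b + b) = 9 - 2*b)
c(J) = 13/J (c(J) = (9 - 2*(-2))/J = (9 + 4)/J = 13/J)
C(W, q) = q + q² + W*q (C(W, q) = (W*q + q²) + q = (q² + W*q) + q = q + q² + W*q)
(C(-117, 165) + 27142)/(33204 + c(222)) = (165*(1 - 117 + 165) + 27142)/(33204 + 13/222) = (165*49 + 27142)/(33204 + 13*(1/222)) = (8085 + 27142)/(33204 + 13/222) = 35227/(7371301/222) = 35227*(222/7371301) = 7820394/7371301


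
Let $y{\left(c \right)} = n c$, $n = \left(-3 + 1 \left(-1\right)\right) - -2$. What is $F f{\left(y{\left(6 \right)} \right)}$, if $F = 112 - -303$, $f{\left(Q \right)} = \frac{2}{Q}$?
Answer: $- \frac{415}{6} \approx -69.167$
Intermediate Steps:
$n = -2$ ($n = \left(-3 - 1\right) + 2 = -4 + 2 = -2$)
$y{\left(c \right)} = - 2 c$
$F = 415$ ($F = 112 + 303 = 415$)
$F f{\left(y{\left(6 \right)} \right)} = 415 \frac{2}{\left(-2\right) 6} = 415 \frac{2}{-12} = 415 \cdot 2 \left(- \frac{1}{12}\right) = 415 \left(- \frac{1}{6}\right) = - \frac{415}{6}$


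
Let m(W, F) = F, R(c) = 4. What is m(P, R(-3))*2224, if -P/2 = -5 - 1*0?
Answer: 8896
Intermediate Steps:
P = 10 (P = -2*(-5 - 1*0) = -2*(-5 + 0) = -2*(-5) = 10)
m(P, R(-3))*2224 = 4*2224 = 8896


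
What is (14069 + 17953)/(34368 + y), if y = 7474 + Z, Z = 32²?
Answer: 16011/21433 ≈ 0.74703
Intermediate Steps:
Z = 1024
y = 8498 (y = 7474 + 1024 = 8498)
(14069 + 17953)/(34368 + y) = (14069 + 17953)/(34368 + 8498) = 32022/42866 = 32022*(1/42866) = 16011/21433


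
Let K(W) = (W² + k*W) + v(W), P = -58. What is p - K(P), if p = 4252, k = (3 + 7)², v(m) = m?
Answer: 6746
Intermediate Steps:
k = 100 (k = 10² = 100)
K(W) = W² + 101*W (K(W) = (W² + 100*W) + W = W² + 101*W)
p - K(P) = 4252 - (-58)*(101 - 58) = 4252 - (-58)*43 = 4252 - 1*(-2494) = 4252 + 2494 = 6746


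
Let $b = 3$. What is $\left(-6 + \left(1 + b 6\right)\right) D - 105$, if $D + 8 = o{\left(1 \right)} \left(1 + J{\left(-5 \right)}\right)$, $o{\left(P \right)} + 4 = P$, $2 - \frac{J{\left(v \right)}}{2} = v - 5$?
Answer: $-1184$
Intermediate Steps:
$J{\left(v \right)} = 14 - 2 v$ ($J{\left(v \right)} = 4 - 2 \left(v - 5\right) = 4 - 2 \left(-5 + v\right) = 4 - \left(-10 + 2 v\right) = 14 - 2 v$)
$o{\left(P \right)} = -4 + P$
$D = -83$ ($D = -8 + \left(-4 + 1\right) \left(1 + \left(14 - -10\right)\right) = -8 - 3 \left(1 + \left(14 + 10\right)\right) = -8 - 3 \left(1 + 24\right) = -8 - 75 = -83$)
$\left(-6 + \left(1 + b 6\right)\right) D - 105 = \left(-6 + \left(1 + 3 \cdot 6\right)\right) \left(-83\right) - 105 = \left(-6 + \left(1 + 18\right)\right) \left(-83\right) - 105 = \left(-6 + 19\right) \left(-83\right) - 105 = 13 \left(-83\right) - 105 = -1079 - 105 = -1184$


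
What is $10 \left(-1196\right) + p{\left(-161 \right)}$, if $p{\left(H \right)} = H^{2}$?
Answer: $13961$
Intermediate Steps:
$10 \left(-1196\right) + p{\left(-161 \right)} = 10 \left(-1196\right) + \left(-161\right)^{2} = -11960 + 25921 = 13961$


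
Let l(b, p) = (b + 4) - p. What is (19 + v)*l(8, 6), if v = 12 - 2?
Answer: 174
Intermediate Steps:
v = 10
l(b, p) = 4 + b - p (l(b, p) = (4 + b) - p = 4 + b - p)
(19 + v)*l(8, 6) = (19 + 10)*(4 + 8 - 1*6) = 29*(4 + 8 - 6) = 29*6 = 174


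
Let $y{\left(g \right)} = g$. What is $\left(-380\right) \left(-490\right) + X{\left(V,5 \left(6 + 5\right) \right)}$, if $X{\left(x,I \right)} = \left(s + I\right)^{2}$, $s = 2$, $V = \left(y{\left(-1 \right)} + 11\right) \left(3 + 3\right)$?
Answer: $189449$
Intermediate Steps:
$V = 60$ ($V = \left(-1 + 11\right) \left(3 + 3\right) = 10 \cdot 6 = 60$)
$X{\left(x,I \right)} = \left(2 + I\right)^{2}$
$\left(-380\right) \left(-490\right) + X{\left(V,5 \left(6 + 5\right) \right)} = \left(-380\right) \left(-490\right) + \left(2 + 5 \left(6 + 5\right)\right)^{2} = 186200 + \left(2 + 5 \cdot 11\right)^{2} = 186200 + \left(2 + 55\right)^{2} = 186200 + 57^{2} = 186200 + 3249 = 189449$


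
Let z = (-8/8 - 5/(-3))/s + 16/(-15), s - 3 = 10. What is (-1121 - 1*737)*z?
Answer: 122628/65 ≈ 1886.6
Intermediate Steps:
s = 13 (s = 3 + 10 = 13)
z = -66/65 (z = (-8/8 - 5/(-3))/13 + 16/(-15) = (-8*1/8 - 5*(-1/3))*(1/13) + 16*(-1/15) = (-1 + 5/3)*(1/13) - 16/15 = (2/3)*(1/13) - 16/15 = 2/39 - 16/15 = -66/65 ≈ -1.0154)
(-1121 - 1*737)*z = (-1121 - 1*737)*(-66/65) = (-1121 - 737)*(-66/65) = -1858*(-66/65) = 122628/65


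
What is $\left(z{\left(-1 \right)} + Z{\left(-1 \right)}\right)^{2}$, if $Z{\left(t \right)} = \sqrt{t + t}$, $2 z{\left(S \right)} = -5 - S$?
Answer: $\left(2 - i \sqrt{2}\right)^{2} \approx 2.0 - 5.6569 i$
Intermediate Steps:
$z{\left(S \right)} = - \frac{5}{2} - \frac{S}{2}$ ($z{\left(S \right)} = \frac{-5 - S}{2} = - \frac{5}{2} - \frac{S}{2}$)
$Z{\left(t \right)} = \sqrt{2} \sqrt{t}$ ($Z{\left(t \right)} = \sqrt{2 t} = \sqrt{2} \sqrt{t}$)
$\left(z{\left(-1 \right)} + Z{\left(-1 \right)}\right)^{2} = \left(\left(- \frac{5}{2} - - \frac{1}{2}\right) + \sqrt{2} \sqrt{-1}\right)^{2} = \left(\left(- \frac{5}{2} + \frac{1}{2}\right) + \sqrt{2} i\right)^{2} = \left(-2 + i \sqrt{2}\right)^{2}$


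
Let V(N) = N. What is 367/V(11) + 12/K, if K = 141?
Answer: 17293/517 ≈ 33.449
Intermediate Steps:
367/V(11) + 12/K = 367/11 + 12/141 = 367*(1/11) + 12*(1/141) = 367/11 + 4/47 = 17293/517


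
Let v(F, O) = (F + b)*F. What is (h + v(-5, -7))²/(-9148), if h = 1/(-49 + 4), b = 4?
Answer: -12544/4631175 ≈ -0.0027086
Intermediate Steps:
v(F, O) = F*(4 + F) (v(F, O) = (F + 4)*F = (4 + F)*F = F*(4 + F))
h = -1/45 (h = 1/(-45) = -1/45 ≈ -0.022222)
(h + v(-5, -7))²/(-9148) = (-1/45 - 5*(4 - 5))²/(-9148) = (-1/45 - 5*(-1))²*(-1/9148) = (-1/45 + 5)²*(-1/9148) = (224/45)²*(-1/9148) = (50176/2025)*(-1/9148) = -12544/4631175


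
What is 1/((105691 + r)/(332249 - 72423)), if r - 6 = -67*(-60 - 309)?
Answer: 129913/65210 ≈ 1.9922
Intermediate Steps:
r = 24729 (r = 6 - 67*(-60 - 309) = 6 - 67*(-369) = 6 + 24723 = 24729)
1/((105691 + r)/(332249 - 72423)) = 1/((105691 + 24729)/(332249 - 72423)) = 1/(130420/259826) = 1/(130420*(1/259826)) = 1/(65210/129913) = 129913/65210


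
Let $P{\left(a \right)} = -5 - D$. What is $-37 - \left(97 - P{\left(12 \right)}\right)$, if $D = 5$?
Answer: $-144$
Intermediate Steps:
$P{\left(a \right)} = -10$ ($P{\left(a \right)} = -5 - 5 = -10$)
$-37 - \left(97 - P{\left(12 \right)}\right) = -37 - \left(97 - -10\right) = -37 - \left(97 + 10\right) = -37 - 107 = -144$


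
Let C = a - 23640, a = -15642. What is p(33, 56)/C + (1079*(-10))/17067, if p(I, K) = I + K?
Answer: -47263527/74491766 ≈ -0.63448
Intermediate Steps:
C = -39282 (C = -15642 - 23640 = -39282)
p(33, 56)/C + (1079*(-10))/17067 = (33 + 56)/(-39282) + (1079*(-10))/17067 = 89*(-1/39282) - 10790*1/17067 = -89/39282 - 10790/17067 = -47263527/74491766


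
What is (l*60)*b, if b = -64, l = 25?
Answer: -96000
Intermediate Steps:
(l*60)*b = (25*60)*(-64) = 1500*(-64) = -96000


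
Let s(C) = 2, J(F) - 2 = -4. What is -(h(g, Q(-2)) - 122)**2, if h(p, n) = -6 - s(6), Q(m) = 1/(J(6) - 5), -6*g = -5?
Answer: -16900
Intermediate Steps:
g = 5/6 (g = -1/6*(-5) = 5/6 ≈ 0.83333)
J(F) = -2 (J(F) = 2 - 4 = -2)
Q(m) = -1/7 (Q(m) = 1/(-2 - 5) = 1/(-7) = -1/7)
h(p, n) = -8 (h(p, n) = -6 - 1*2 = -6 - 2 = -8)
-(h(g, Q(-2)) - 122)**2 = -(-8 - 122)**2 = -1*(-130)**2 = -1*16900 = -16900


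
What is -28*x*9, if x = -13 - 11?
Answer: 6048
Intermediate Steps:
x = -24
-28*x*9 = -28*(-24)*9 = 672*9 = 6048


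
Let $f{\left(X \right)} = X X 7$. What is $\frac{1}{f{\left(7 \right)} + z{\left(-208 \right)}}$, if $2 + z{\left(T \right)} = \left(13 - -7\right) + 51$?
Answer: $\frac{1}{412} \approx 0.0024272$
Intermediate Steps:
$f{\left(X \right)} = 7 X^{2}$ ($f{\left(X \right)} = X^{2} \cdot 7 = 7 X^{2}$)
$z{\left(T \right)} = 69$ ($z{\left(T \right)} = -2 + \left(\left(13 - -7\right) + 51\right) = -2 + \left(\left(13 + 7\right) + 51\right) = -2 + \left(20 + 51\right) = -2 + 71 = 69$)
$\frac{1}{f{\left(7 \right)} + z{\left(-208 \right)}} = \frac{1}{7 \cdot 7^{2} + 69} = \frac{1}{7 \cdot 49 + 69} = \frac{1}{343 + 69} = \frac{1}{412}$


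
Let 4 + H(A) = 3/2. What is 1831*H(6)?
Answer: -9155/2 ≈ -4577.5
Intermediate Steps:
H(A) = -5/2 (H(A) = -4 + 3/2 = -5/2)
1831*H(6) = 1831*(-5/2) = -9155/2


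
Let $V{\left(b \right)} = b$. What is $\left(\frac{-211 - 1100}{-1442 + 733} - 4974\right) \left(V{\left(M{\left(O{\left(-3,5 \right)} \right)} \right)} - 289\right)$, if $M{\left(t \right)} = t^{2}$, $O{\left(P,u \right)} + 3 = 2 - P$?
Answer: $\frac{1004697675}{709} \approx 1.4171 \cdot 10^{6}$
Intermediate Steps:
$O{\left(P,u \right)} = -1 - P$ ($O{\left(P,u \right)} = -3 - \left(-2 + P\right) = -1 - P$)
$\left(\frac{-211 - 1100}{-1442 + 733} - 4974\right) \left(V{\left(M{\left(O{\left(-3,5 \right)} \right)} \right)} - 289\right) = \left(\frac{-211 - 1100}{-1442 + 733} - 4974\right) \left(\left(-1 - -3\right)^{2} - 289\right) = \left(- \frac{1311}{-709} - 4974\right) \left(\left(-1 + 3\right)^{2} - 289\right) = \left(\left(-1311\right) \left(- \frac{1}{709}\right) - 4974\right) \left(2^{2} - 289\right) = \left(\frac{1311}{709} - 4974\right) \left(4 - 289\right) = \left(- \frac{3525255}{709}\right) \left(-285\right) = \frac{1004697675}{709}$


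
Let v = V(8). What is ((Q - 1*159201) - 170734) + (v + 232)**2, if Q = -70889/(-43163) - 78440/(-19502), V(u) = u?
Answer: -114618627852856/420882413 ≈ -2.7233e+5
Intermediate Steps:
v = 8
Q = 2384091499/420882413 (Q = -70889*(-1/43163) - 78440*(-1/19502) = 70889/43163 + 39220/9751 = 2384091499/420882413 ≈ 5.6645)
((Q - 1*159201) - 170734) + (v + 232)**2 = ((2384091499/420882413 - 1*159201) - 170734) + (8 + 232)**2 = ((2384091499/420882413 - 159201) - 170734) + 240**2 = (-67002516940514/420882413 - 170734) + 57600 = -138861454841656/420882413 + 57600 = -114618627852856/420882413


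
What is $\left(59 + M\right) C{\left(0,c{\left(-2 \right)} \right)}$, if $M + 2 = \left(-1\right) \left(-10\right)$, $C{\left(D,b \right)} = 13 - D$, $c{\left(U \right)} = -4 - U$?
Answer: $871$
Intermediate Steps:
$M = 8$ ($M = -2 - -10 = -2 + 10 = 8$)
$\left(59 + M\right) C{\left(0,c{\left(-2 \right)} \right)} = \left(59 + 8\right) \left(13 - 0\right) = 67 \left(13 + 0\right) = 67 \cdot 13 = 871$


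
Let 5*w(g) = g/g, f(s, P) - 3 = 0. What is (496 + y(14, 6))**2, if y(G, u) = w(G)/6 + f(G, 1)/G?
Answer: 2715035236/11025 ≈ 2.4626e+5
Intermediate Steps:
f(s, P) = 3 (f(s, P) = 3 + 0 = 3)
w(g) = 1/5 (w(g) = (g/g)/5 = (1/5)*1 = 1/5)
y(G, u) = 1/30 + 3/G (y(G, u) = (1/5)/6 + 3/G = (1/5)*(1/6) + 3/G = 1/30 + 3/G)
(496 + y(14, 6))**2 = (496 + (1/30)*(90 + 14)/14)**2 = (496 + (1/30)*(1/14)*104)**2 = (496 + 26/105)**2 = (52106/105)**2 = 2715035236/11025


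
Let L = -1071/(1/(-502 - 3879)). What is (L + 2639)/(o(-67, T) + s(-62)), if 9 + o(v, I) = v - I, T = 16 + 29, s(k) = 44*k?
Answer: -60970/37 ≈ -1647.8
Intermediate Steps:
T = 45
L = 4692051 (L = -1071/(1/(-4381)) = -1071/(-1/4381) = -1071*(-4381) = 4692051)
o(v, I) = -9 + v - I (o(v, I) = -9 + (v - I) = -9 + v - I)
(L + 2639)/(o(-67, T) + s(-62)) = (4692051 + 2639)/((-9 - 67 - 1*45) + 44*(-62)) = 4694690/((-9 - 67 - 45) - 2728) = 4694690/(-121 - 2728) = 4694690/(-2849) = 4694690*(-1/2849) = -60970/37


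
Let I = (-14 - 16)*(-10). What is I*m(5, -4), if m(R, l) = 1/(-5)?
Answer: -60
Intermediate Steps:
m(R, l) = -1/5
I = 300 (I = -30*(-10) = 300)
I*m(5, -4) = 300*(-1/5) = -60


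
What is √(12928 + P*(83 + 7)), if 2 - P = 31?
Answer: √10318 ≈ 101.58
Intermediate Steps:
P = -29 (P = 2 - 1*31 = 2 - 31 = -29)
√(12928 + P*(83 + 7)) = √(12928 - 29*(83 + 7)) = √(12928 - 29*90) = √(12928 - 2610) = √10318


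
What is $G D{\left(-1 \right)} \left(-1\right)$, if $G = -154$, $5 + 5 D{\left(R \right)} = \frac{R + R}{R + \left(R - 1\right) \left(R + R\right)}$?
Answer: $- \frac{2618}{15} \approx -174.53$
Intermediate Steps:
$D{\left(R \right)} = -1 + \frac{2 R}{5 \left(R + 2 R \left(-1 + R\right)\right)}$ ($D{\left(R \right)} = -1 + \frac{\left(R + R\right) \frac{1}{R + \left(R - 1\right) \left(R + R\right)}}{5} = -1 + \frac{2 R \frac{1}{R + \left(-1 + R\right) 2 R}}{5} = -1 + \frac{2 R \frac{1}{R + 2 R \left(-1 + R\right)}}{5} = -1 + \frac{2 R}{5 \left(R + 2 R \left(-1 + R\right)\right)}$)
$G D{\left(-1 \right)} \left(-1\right) = - 154 \frac{7 - -10}{5 \left(-1 + 2 \left(-1\right)\right)} \left(-1\right) = - 154 \frac{7 + 10}{5 \left(-1 - 2\right)} \left(-1\right) = - 154 \cdot \frac{1}{5} \frac{1}{-3} \cdot 17 \left(-1\right) = - 154 \cdot \frac{1}{5} \left(- \frac{1}{3}\right) 17 \left(-1\right) = - 154 \left(\left(- \frac{17}{15}\right) \left(-1\right)\right) = \left(-154\right) \frac{17}{15} = - \frac{2618}{15}$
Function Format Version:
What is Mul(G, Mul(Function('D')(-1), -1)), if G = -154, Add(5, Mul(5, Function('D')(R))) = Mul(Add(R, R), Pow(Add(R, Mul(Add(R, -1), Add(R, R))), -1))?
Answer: Rational(-2618, 15) ≈ -174.53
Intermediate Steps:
Function('D')(R) = Add(-1, Mul(Rational(2, 5), R, Pow(Add(R, Mul(2, R, Add(-1, R))), -1))) (Function('D')(R) = Add(-1, Mul(Rational(1, 5), Mul(Add(R, R), Pow(Add(R, Mul(Add(R, -1), Add(R, R))), -1)))) = Add(-1, Mul(Rational(1, 5), Mul(Mul(2, R), Pow(Add(R, Mul(Add(-1, R), Mul(2, R))), -1)))) = Add(-1, Mul(Rational(1, 5), Mul(Mul(2, R), Pow(Add(R, Mul(2, R, Add(-1, R))), -1)))) = Add(-1, Mul(Rational(1, 5), Mul(2, R, Pow(Add(R, Mul(2, R, Add(-1, R))), -1)))) = Add(-1, Mul(Rational(2, 5), R, Pow(Add(R, Mul(2, R, Add(-1, R))), -1))))
Mul(G, Mul(Function('D')(-1), -1)) = Mul(-154, Mul(Mul(Rational(1, 5), Pow(Add(-1, Mul(2, -1)), -1), Add(7, Mul(-10, -1))), -1)) = Mul(-154, Mul(Mul(Rational(1, 5), Pow(Add(-1, -2), -1), Add(7, 10)), -1)) = Mul(-154, Mul(Mul(Rational(1, 5), Pow(-3, -1), 17), -1)) = Mul(-154, Mul(Mul(Rational(1, 5), Rational(-1, 3), 17), -1)) = Mul(-154, Mul(Rational(-17, 15), -1)) = Mul(-154, Rational(17, 15)) = Rational(-2618, 15)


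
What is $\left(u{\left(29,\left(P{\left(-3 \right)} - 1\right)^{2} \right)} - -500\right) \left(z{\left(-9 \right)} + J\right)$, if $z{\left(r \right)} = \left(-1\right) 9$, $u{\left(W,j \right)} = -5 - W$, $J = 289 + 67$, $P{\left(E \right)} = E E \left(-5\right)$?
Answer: $161702$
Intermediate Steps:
$P{\left(E \right)} = - 5 E^{2}$ ($P{\left(E \right)} = E^{2} \left(-5\right) = - 5 E^{2}$)
$J = 356$
$z{\left(r \right)} = -9$
$\left(u{\left(29,\left(P{\left(-3 \right)} - 1\right)^{2} \right)} - -500\right) \left(z{\left(-9 \right)} + J\right) = \left(\left(-5 - 29\right) - -500\right) \left(-9 + 356\right) = \left(\left(-5 - 29\right) + 500\right) 347 = \left(-34 + 500\right) 347 = 466 \cdot 347 = 161702$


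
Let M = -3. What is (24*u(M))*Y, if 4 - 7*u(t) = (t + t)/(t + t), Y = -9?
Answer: -648/7 ≈ -92.571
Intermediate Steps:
u(t) = 3/7 (u(t) = 4/7 - (t + t)/(7*(t + t)) = 4/7 - 2*t/(7*(2*t)) = 4/7 - 2*t*1/(2*t)/7 = 4/7 - ⅐*1 = 4/7 - ⅐ = 3/7)
(24*u(M))*Y = (24*(3/7))*(-9) = (72/7)*(-9) = -648/7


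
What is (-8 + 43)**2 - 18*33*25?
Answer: -13625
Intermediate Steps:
(-8 + 43)**2 - 18*33*25 = 35**2 - 594*25 = 1225 - 1*14850 = 1225 - 14850 = -13625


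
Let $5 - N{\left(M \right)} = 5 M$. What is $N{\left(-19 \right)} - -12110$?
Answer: $12210$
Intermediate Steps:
$N{\left(M \right)} = 5 - 5 M$
$N{\left(-19 \right)} - -12110 = \left(5 - -95\right) - -12110 = \left(5 + 95\right) + 12110 = 100 + 12110 = 12210$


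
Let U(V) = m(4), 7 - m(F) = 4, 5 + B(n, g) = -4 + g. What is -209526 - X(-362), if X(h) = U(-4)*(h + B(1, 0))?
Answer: -208413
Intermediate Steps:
B(n, g) = -9 + g (B(n, g) = -5 + (-4 + g) = -9 + g)
m(F) = 3 (m(F) = 7 - 1*4 = 7 - 4 = 3)
U(V) = 3
X(h) = -27 + 3*h (X(h) = 3*(h + (-9 + 0)) = 3*(h - 9) = 3*(-9 + h) = -27 + 3*h)
-209526 - X(-362) = -209526 - (-27 + 3*(-362)) = -209526 - (-27 - 1086) = -209526 - 1*(-1113) = -209526 + 1113 = -208413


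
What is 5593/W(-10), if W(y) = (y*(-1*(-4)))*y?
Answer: 5593/400 ≈ 13.982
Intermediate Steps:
W(y) = 4*y² (W(y) = (y*4)*y = (4*y)*y = 4*y²)
5593/W(-10) = 5593/((4*(-10)²)) = 5593/((4*100)) = 5593/400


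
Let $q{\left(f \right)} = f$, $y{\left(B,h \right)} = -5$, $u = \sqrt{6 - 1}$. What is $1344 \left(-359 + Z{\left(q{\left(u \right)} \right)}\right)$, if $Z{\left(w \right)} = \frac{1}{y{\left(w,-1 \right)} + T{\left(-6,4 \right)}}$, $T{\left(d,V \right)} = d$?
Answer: $- \frac{5308800}{11} \approx -4.8262 \cdot 10^{5}$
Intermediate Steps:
$u = \sqrt{5} \approx 2.2361$
$Z{\left(w \right)} = - \frac{1}{11}$ ($Z{\left(w \right)} = \frac{1}{-5 - 6} = \frac{1}{-11} = - \frac{1}{11}$)
$1344 \left(-359 + Z{\left(q{\left(u \right)} \right)}\right) = 1344 \left(-359 - \frac{1}{11}\right) = 1344 \left(- \frac{3950}{11}\right) = - \frac{5308800}{11}$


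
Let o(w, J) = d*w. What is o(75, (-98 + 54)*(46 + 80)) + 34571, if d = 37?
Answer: 37346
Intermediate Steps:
o(w, J) = 37*w
o(75, (-98 + 54)*(46 + 80)) + 34571 = 37*75 + 34571 = 2775 + 34571 = 37346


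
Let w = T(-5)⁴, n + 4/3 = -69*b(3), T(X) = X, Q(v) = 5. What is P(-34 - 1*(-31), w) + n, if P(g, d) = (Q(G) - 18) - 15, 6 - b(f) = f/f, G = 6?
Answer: -1123/3 ≈ -374.33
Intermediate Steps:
b(f) = 5 (b(f) = 6 - f/f = 6 - 1*1 = 6 - 1 = 5)
n = -1039/3 (n = -4/3 - 69*5 = -4/3 - 345 = -1039/3 ≈ -346.33)
w = 625 (w = (-5)⁴ = 625)
P(g, d) = -28 (P(g, d) = (5 - 18) - 15 = -13 - 15 = -28)
P(-34 - 1*(-31), w) + n = -28 - 1039/3 = -1123/3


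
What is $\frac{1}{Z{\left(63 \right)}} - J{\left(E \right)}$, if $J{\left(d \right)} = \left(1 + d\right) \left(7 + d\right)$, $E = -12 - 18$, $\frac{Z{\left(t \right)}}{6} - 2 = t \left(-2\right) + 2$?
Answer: $- \frac{488245}{732} \approx -667.0$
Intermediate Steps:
$Z{\left(t \right)} = 24 - 12 t$ ($Z{\left(t \right)} = 12 + 6 \left(t \left(-2\right) + 2\right) = 12 + 6 \left(- 2 t + 2\right) = 12 + 6 \left(2 - 2 t\right) = 12 - \left(-12 + 12 t\right) = 24 - 12 t$)
$E = -30$ ($E = -12 - 18 = -30$)
$\frac{1}{Z{\left(63 \right)}} - J{\left(E \right)} = \frac{1}{24 - 756} - \left(7 + \left(-30\right)^{2} + 8 \left(-30\right)\right) = \frac{1}{24 - 756} - \left(7 + 900 - 240\right) = \frac{1}{-732} - 667 = - \frac{1}{732} - 667 = - \frac{488245}{732}$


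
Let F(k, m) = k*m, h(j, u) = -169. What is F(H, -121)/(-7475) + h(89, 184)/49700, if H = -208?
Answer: -770531/228620 ≈ -3.3704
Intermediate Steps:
F(H, -121)/(-7475) + h(89, 184)/49700 = -208*(-121)/(-7475) - 169/49700 = 25168*(-1/7475) - 169*1/49700 = -1936/575 - 169/49700 = -770531/228620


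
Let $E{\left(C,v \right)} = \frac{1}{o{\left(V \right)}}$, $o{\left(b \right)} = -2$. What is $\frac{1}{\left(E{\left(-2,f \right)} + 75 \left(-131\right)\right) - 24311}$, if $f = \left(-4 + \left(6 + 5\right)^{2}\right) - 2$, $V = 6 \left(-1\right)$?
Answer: $- \frac{2}{68273} \approx -2.9294 \cdot 10^{-5}$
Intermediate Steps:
$V = -6$
$f = 115$ ($f = \left(-4 + 11^{2}\right) - 2 = \left(-4 + 121\right) - 2 = 117 - 2 = 115$)
$E{\left(C,v \right)} = - \frac{1}{2}$ ($E{\left(C,v \right)} = \frac{1}{-2} = - \frac{1}{2}$)
$\frac{1}{\left(E{\left(-2,f \right)} + 75 \left(-131\right)\right) - 24311} = \frac{1}{\left(- \frac{1}{2} + 75 \left(-131\right)\right) - 24311} = \frac{1}{\left(- \frac{1}{2} - 9825\right) - 24311} = \frac{1}{- \frac{19651}{2} - 24311} = \frac{1}{- \frac{68273}{2}} = - \frac{2}{68273}$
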